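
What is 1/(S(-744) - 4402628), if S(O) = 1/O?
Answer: -744/3275555233 ≈ -2.2714e-7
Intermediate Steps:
1/(S(-744) - 4402628) = 1/(1/(-744) - 4402628) = 1/(-1/744 - 4402628) = 1/(-3275555233/744) = -744/3275555233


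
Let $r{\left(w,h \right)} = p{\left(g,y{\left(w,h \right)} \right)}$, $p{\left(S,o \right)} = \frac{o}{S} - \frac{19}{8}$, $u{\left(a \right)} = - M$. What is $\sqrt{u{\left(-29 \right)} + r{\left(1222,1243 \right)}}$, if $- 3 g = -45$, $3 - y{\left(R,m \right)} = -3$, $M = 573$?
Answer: $\frac{i \sqrt{229990}}{20} \approx 23.979 i$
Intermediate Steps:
$y{\left(R,m \right)} = 6$ ($y{\left(R,m \right)} = 3 - -3 = 3 + 3 = 6$)
$u{\left(a \right)} = -573$ ($u{\left(a \right)} = \left(-1\right) 573 = -573$)
$g = 15$ ($g = \left(- \frac{1}{3}\right) \left(-45\right) = 15$)
$p{\left(S,o \right)} = - \frac{19}{8} + \frac{o}{S}$ ($p{\left(S,o \right)} = \frac{o}{S} - \frac{19}{8} = - \frac{19}{8} + \frac{o}{S}$)
$r{\left(w,h \right)} = - \frac{79}{40}$ ($r{\left(w,h \right)} = - \frac{19}{8} + \frac{6}{15} = - \frac{19}{8} + 6 \cdot \frac{1}{15} = - \frac{19}{8} + \frac{2}{5} = - \frac{79}{40}$)
$\sqrt{u{\left(-29 \right)} + r{\left(1222,1243 \right)}} = \sqrt{-573 - \frac{79}{40}} = \sqrt{- \frac{22999}{40}} = \frac{i \sqrt{229990}}{20}$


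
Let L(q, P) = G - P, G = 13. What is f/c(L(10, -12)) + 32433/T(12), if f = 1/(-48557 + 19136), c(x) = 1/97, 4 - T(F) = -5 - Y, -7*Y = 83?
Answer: -6679480991/588420 ≈ -11352.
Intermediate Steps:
Y = -83/7 (Y = -1/7*83 = -83/7 ≈ -11.857)
L(q, P) = 13 - P
T(F) = -20/7 (T(F) = 4 - (-5 - 1*(-83/7)) = 4 - (-5 + 83/7) = 4 - 1*48/7 = 4 - 48/7 = -20/7)
c(x) = 1/97
f = -1/29421 (f = 1/(-29421) = -1/29421 ≈ -3.3989e-5)
f/c(L(10, -12)) + 32433/T(12) = -1/(29421*1/97) + 32433/(-20/7) = -1/29421*97 + 32433*(-7/20) = -97/29421 - 227031/20 = -6679480991/588420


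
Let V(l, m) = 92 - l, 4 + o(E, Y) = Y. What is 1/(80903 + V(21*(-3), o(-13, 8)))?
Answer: 1/81058 ≈ 1.2337e-5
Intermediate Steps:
o(E, Y) = -4 + Y
1/(80903 + V(21*(-3), o(-13, 8))) = 1/(80903 + (92 - 21*(-3))) = 1/(80903 + (92 - 1*(-63))) = 1/(80903 + (92 + 63)) = 1/(80903 + 155) = 1/81058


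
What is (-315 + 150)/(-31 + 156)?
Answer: -33/25 ≈ -1.3200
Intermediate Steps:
(-315 + 150)/(-31 + 156) = -165/125 = -165*1/125 = -33/25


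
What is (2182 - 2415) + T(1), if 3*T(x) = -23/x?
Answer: -722/3 ≈ -240.67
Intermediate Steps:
T(x) = -23/(3*x) (T(x) = (-23/x)/3 = -23/(3*x))
(2182 - 2415) + T(1) = (2182 - 2415) - 23/3/1 = -233 - 23/3*1 = -233 - 23/3 = -722/3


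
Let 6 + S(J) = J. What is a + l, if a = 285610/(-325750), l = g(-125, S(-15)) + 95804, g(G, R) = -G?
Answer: 3124858614/32575 ≈ 95928.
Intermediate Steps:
S(J) = -6 + J
l = 95929 (l = -1*(-125) + 95804 = 125 + 95804 = 95929)
a = -28561/32575 (a = 285610*(-1/325750) = -28561/32575 ≈ -0.87678)
a + l = -28561/32575 + 95929 = 3124858614/32575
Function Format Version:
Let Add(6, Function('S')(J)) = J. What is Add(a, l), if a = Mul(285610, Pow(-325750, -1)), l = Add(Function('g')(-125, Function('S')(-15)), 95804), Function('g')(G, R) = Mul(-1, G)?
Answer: Rational(3124858614, 32575) ≈ 95928.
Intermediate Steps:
Function('S')(J) = Add(-6, J)
l = 95929 (l = Add(Mul(-1, -125), 95804) = Add(125, 95804) = 95929)
a = Rational(-28561, 32575) (a = Mul(285610, Rational(-1, 325750)) = Rational(-28561, 32575) ≈ -0.87678)
Add(a, l) = Add(Rational(-28561, 32575), 95929) = Rational(3124858614, 32575)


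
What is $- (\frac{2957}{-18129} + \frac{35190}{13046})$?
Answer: $- \frac{299691244}{118255467} \approx -2.5343$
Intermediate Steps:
$- (\frac{2957}{-18129} + \frac{35190}{13046}) = - (2957 \left(- \frac{1}{18129}\right) + 35190 \cdot \frac{1}{13046}) = - (- \frac{2957}{18129} + \frac{17595}{6523}) = \left(-1\right) \frac{299691244}{118255467} = - \frac{299691244}{118255467}$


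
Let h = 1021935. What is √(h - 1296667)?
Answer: 2*I*√68683 ≈ 524.15*I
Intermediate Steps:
√(h - 1296667) = √(1021935 - 1296667) = √(-274732) = 2*I*√68683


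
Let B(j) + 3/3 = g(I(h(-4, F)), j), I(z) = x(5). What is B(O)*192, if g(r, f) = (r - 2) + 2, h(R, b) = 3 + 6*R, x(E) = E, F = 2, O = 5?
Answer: 768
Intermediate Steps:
I(z) = 5
g(r, f) = r (g(r, f) = (-2 + r) + 2 = r)
B(j) = 4 (B(j) = -1 + 5 = 4)
B(O)*192 = 4*192 = 768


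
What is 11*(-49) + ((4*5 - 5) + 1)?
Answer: -523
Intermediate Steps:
11*(-49) + ((4*5 - 5) + 1) = -539 + ((20 - 5) + 1) = -539 + (15 + 1) = -539 + 16 = -523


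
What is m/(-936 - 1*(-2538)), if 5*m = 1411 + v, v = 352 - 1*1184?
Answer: 193/2670 ≈ 0.072285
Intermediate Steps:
v = -832 (v = 352 - 1184 = -832)
m = 579/5 (m = (1411 - 832)/5 = (⅕)*579 = 579/5 ≈ 115.80)
m/(-936 - 1*(-2538)) = 579/(5*(-936 - 1*(-2538))) = 579/(5*(-936 + 2538)) = (579/5)/1602 = (579/5)*(1/1602) = 193/2670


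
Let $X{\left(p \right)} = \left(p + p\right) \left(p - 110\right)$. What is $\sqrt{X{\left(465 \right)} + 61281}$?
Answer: $\sqrt{391431} \approx 625.64$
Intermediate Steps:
$X{\left(p \right)} = 2 p \left(-110 + p\right)$
$\sqrt{X{\left(465 \right)} + 61281} = \sqrt{2 \cdot 465 \left(-110 + 465\right) + 61281} = \sqrt{2 \cdot 465 \cdot 355 + 61281} = \sqrt{330150 + 61281} = \sqrt{391431}$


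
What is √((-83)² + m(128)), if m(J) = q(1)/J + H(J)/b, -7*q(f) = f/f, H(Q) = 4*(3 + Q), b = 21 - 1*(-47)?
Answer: √25002044466/1904 ≈ 83.046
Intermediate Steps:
b = 68 (b = 21 + 47 = 68)
H(Q) = 12 + 4*Q
q(f) = -⅐ (q(f) = -f/(7*f) = -⅐*1 = -⅐)
m(J) = 3/17 - 1/(7*J) + J/17 (m(J) = -1/(7*J) + (12 + 4*J)/68 = -1/(7*J) + (12 + 4*J)*(1/68) = -1/(7*J) + (3/17 + J/17) = 3/17 - 1/(7*J) + J/17)
√((-83)² + m(128)) = √((-83)² + (1/119)*(-17 + 7*128*(3 + 128))/128) = √(6889 + (1/119)*(1/128)*(-17 + 7*128*131)) = √(6889 + (1/119)*(1/128)*(-17 + 117376)) = √(6889 + (1/119)*(1/128)*117359) = √(6889 + 117359/15232) = √(105050607/15232) = √25002044466/1904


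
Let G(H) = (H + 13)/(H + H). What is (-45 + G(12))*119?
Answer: -125545/24 ≈ -5231.0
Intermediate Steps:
G(H) = (13 + H)/(2*H) (G(H) = (13 + H)/((2*H)) = (13 + H)*(1/(2*H)) = (13 + H)/(2*H))
(-45 + G(12))*119 = (-45 + (½)*(13 + 12)/12)*119 = (-45 + (½)*(1/12)*25)*119 = (-45 + 25/24)*119 = -1055/24*119 = -125545/24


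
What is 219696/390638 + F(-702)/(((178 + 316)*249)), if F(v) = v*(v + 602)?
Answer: 349017396/308018063 ≈ 1.1331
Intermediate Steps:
F(v) = v*(602 + v)
219696/390638 + F(-702)/(((178 + 316)*249)) = 219696/390638 + (-702*(602 - 702))/(((178 + 316)*249)) = 219696*(1/390638) + (-702*(-100))/((494*249)) = 109848/195319 + 70200/123006 = 109848/195319 + 70200*(1/123006) = 109848/195319 + 900/1577 = 349017396/308018063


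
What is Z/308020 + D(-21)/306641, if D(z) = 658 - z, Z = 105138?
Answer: 16224383519/47225780410 ≈ 0.34355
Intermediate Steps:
Z/308020 + D(-21)/306641 = 105138/308020 + (658 - 1*(-21))/306641 = 105138*(1/308020) + (658 + 21)*(1/306641) = 52569/154010 + 679*(1/306641) = 52569/154010 + 679/306641 = 16224383519/47225780410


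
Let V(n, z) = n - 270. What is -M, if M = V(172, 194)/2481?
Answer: 98/2481 ≈ 0.039500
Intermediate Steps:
V(n, z) = -270 + n
M = -98/2481 (M = (-270 + 172)/2481 = -98*1/2481 = -98/2481 ≈ -0.039500)
-M = -1*(-98/2481) = 98/2481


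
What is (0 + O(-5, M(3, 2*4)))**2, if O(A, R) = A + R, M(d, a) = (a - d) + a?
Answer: 64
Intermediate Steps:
M(d, a) = -d + 2*a
(0 + O(-5, M(3, 2*4)))**2 = (0 + (-5 + (-1*3 + 2*(2*4))))**2 = (0 + (-5 + (-3 + 2*8)))**2 = (0 + (-5 + (-3 + 16)))**2 = (0 + (-5 + 13))**2 = (0 + 8)**2 = 8**2 = 64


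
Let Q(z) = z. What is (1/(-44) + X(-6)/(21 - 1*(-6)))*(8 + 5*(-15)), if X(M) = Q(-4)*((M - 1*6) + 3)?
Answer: -11591/132 ≈ -87.811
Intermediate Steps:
X(M) = 12 - 4*M (X(M) = -4*((M - 1*6) + 3) = -4*((M - 6) + 3) = -4*((-6 + M) + 3) = -4*(-3 + M) = 12 - 4*M)
(1/(-44) + X(-6)/(21 - 1*(-6)))*(8 + 5*(-15)) = (1/(-44) + (12 - 4*(-6))/(21 - 1*(-6)))*(8 + 5*(-15)) = (1*(-1/44) + (12 + 24)/(21 + 6))*(8 - 75) = (-1/44 + 36/27)*(-67) = (-1/44 + 36*(1/27))*(-67) = (-1/44 + 4/3)*(-67) = (173/132)*(-67) = -11591/132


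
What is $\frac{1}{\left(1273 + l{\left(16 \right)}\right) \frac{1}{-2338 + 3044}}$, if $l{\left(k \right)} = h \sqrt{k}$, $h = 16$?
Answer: $\frac{706}{1337} \approx 0.52805$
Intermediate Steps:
$l{\left(k \right)} = 16 \sqrt{k}$
$\frac{1}{\left(1273 + l{\left(16 \right)}\right) \frac{1}{-2338 + 3044}} = \frac{1}{\left(1273 + 16 \sqrt{16}\right) \frac{1}{-2338 + 3044}} = \frac{1}{\left(1273 + 16 \cdot 4\right) \frac{1}{706}} = \frac{1}{\left(1273 + 64\right) \frac{1}{706}} = \frac{1}{1337 \cdot \frac{1}{706}} = \frac{1}{\frac{1337}{706}} = \frac{706}{1337}$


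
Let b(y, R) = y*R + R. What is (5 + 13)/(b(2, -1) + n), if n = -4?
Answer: -18/7 ≈ -2.5714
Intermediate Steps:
b(y, R) = R + R*y (b(y, R) = R*y + R = R + R*y)
(5 + 13)/(b(2, -1) + n) = (5 + 13)/(-(1 + 2) - 4) = 18/(-1*3 - 4) = 18/(-3 - 4) = 18/(-7) = -1/7*18 = -18/7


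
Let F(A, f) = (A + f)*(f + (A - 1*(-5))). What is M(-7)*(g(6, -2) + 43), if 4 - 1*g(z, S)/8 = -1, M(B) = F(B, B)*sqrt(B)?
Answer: 10458*I*sqrt(7) ≈ 27669.0*I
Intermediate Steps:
F(A, f) = (A + f)*(5 + A + f) (F(A, f) = (A + f)*(f + (A + 5)) = (A + f)*(f + (5 + A)) = (A + f)*(5 + A + f))
M(B) = sqrt(B)*(4*B**2 + 10*B) (M(B) = (B**2 + B**2 + 5*B + 5*B + 2*B*B)*sqrt(B) = (B**2 + B**2 + 5*B + 5*B + 2*B**2)*sqrt(B) = (4*B**2 + 10*B)*sqrt(B) = sqrt(B)*(4*B**2 + 10*B))
g(z, S) = 40 (g(z, S) = 32 - 8*(-1) = 32 + 8 = 40)
M(-7)*(g(6, -2) + 43) = ((-7)**(3/2)*(10 + 4*(-7)))*(40 + 43) = ((-7*I*sqrt(7))*(10 - 28))*83 = (-7*I*sqrt(7)*(-18))*83 = (126*I*sqrt(7))*83 = 10458*I*sqrt(7)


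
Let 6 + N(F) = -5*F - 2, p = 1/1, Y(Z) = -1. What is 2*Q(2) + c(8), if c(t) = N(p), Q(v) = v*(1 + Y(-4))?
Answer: -13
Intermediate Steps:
p = 1 (p = 1*1 = 1)
N(F) = -8 - 5*F (N(F) = -6 + (-5*F - 2) = -6 + (-2 - 5*F) = -8 - 5*F)
Q(v) = 0 (Q(v) = v*(1 - 1) = v*0 = 0)
c(t) = -13 (c(t) = -8 - 5*1 = -8 - 5 = -13)
2*Q(2) + c(8) = 2*0 - 13 = 0 - 13 = -13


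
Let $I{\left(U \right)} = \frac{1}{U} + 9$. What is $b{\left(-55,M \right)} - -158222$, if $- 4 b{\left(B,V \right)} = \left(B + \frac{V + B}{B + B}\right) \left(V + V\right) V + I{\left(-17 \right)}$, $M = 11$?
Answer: $\frac{27458921}{170} \approx 1.6152 \cdot 10^{5}$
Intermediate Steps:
$I{\left(U \right)} = 9 + \frac{1}{U}$
$b{\left(B,V \right)} = - \frac{38}{17} - \frac{V^{2} \left(B + \frac{B + V}{2 B}\right)}{2}$ ($b{\left(B,V \right)} = - \frac{\left(B + \frac{V + B}{B + B}\right) \left(V + V\right) V + \left(9 + \frac{1}{-17}\right)}{4} = - \frac{\left(B + \frac{B + V}{2 B}\right) 2 V V + \left(9 - \frac{1}{17}\right)}{4} = - \frac{\left(B + \left(B + V\right) \frac{1}{2 B}\right) 2 V V + \frac{152}{17}}{4} = - \frac{\left(B + \frac{B + V}{2 B}\right) 2 V V + \frac{152}{17}}{4} = - \frac{2 V \left(B + \frac{B + V}{2 B}\right) V + \frac{152}{17}}{4} = - \frac{2 V^{2} \left(B + \frac{B + V}{2 B}\right) + \frac{152}{17}}{4} = - \frac{\frac{152}{17} + 2 V^{2} \left(B + \frac{B + V}{2 B}\right)}{4} = - \frac{38}{17} - \frac{V^{2} \left(B + \frac{B + V}{2 B}\right)}{2}$)
$b{\left(-55,M \right)} - -158222 = \left(- \frac{38}{17} - \frac{11^{2}}{4} - - \frac{55 \cdot 11^{2}}{2} - \frac{11^{3}}{4 \left(-55\right)}\right) - -158222 = \left(- \frac{38}{17} - \frac{121}{4} - \left(- \frac{55}{2}\right) 121 - \left(- \frac{1}{220}\right) 1331\right) + 158222 = \left(- \frac{38}{17} - \frac{121}{4} + \frac{6655}{2} + \frac{121}{20}\right) + 158222 = \frac{561181}{170} + 158222 = \frac{27458921}{170}$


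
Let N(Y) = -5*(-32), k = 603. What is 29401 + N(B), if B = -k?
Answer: 29561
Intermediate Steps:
B = -603 (B = -1*603 = -603)
N(Y) = 160
29401 + N(B) = 29401 + 160 = 29561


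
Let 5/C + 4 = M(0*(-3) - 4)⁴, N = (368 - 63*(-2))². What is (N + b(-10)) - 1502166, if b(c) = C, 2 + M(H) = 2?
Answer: -5032525/4 ≈ -1.2581e+6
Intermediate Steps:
M(H) = 0 (M(H) = -2 + 2 = 0)
N = 244036 (N = (368 + 126)² = 494² = 244036)
C = -5/4 (C = 5/(-4 + 0⁴) = 5/(-4 + 0) = 5/(-4) = 5*(-¼) = -5/4 ≈ -1.2500)
b(c) = -5/4
(N + b(-10)) - 1502166 = (244036 - 5/4) - 1502166 = 976139/4 - 1502166 = -5032525/4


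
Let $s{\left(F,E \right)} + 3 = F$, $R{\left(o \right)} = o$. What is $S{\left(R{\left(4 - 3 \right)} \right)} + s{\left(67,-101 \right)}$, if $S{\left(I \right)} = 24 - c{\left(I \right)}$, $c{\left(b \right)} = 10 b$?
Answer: $78$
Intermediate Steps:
$s{\left(F,E \right)} = -3 + F$
$S{\left(I \right)} = 24 - 10 I$
$S{\left(R{\left(4 - 3 \right)} \right)} + s{\left(67,-101 \right)} = \left(24 - 10 \left(4 - 3\right)\right) + \left(-3 + 67\right) = \left(24 - 10\right) + 64 = 14 + 64 = 78$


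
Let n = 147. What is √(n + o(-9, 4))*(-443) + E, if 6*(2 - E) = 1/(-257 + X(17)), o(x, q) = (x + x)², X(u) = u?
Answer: 2881/1440 - 443*√471 ≈ -9612.2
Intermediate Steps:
o(x, q) = 4*x² (o(x, q) = (2*x)² = 4*x²)
E = 2881/1440 (E = 2 - 1/(6*(-257 + 17)) = 2 - ⅙/(-240) = 2 - ⅙*(-1/240) = 2 + 1/1440 = 2881/1440 ≈ 2.0007)
√(n + o(-9, 4))*(-443) + E = √(147 + 4*(-9)²)*(-443) + 2881/1440 = √(147 + 4*81)*(-443) + 2881/1440 = √(147 + 324)*(-443) + 2881/1440 = √471*(-443) + 2881/1440 = -443*√471 + 2881/1440 = 2881/1440 - 443*√471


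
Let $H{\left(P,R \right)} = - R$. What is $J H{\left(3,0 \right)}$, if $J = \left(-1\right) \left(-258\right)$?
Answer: $0$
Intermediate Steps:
$J = 258$
$J H{\left(3,0 \right)} = 258 \left(\left(-1\right) 0\right) = 258 \cdot 0 = 0$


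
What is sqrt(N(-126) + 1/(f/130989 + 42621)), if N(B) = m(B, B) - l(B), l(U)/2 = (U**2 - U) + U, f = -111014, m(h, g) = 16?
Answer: I*sqrt(447771165126698537345)/118782365 ≈ 178.15*I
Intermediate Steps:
l(U) = 2*U**2 (l(U) = 2*((U**2 - U) + U) = 2*U**2)
N(B) = 16 - 2*B**2
sqrt(N(-126) + 1/(f/130989 + 42621)) = sqrt((16 - 2*(-126)**2) + 1/(-111014/130989 + 42621)) = sqrt((16 - 2*15876) + 1/(-111014*1/130989 + 42621)) = sqrt((16 - 31752) + 1/(-2362/2787 + 42621)) = sqrt(-31736 + 1/(118782365/2787)) = sqrt(-31736 + 2787/118782365) = sqrt(-3769677132853/118782365) = I*sqrt(447771165126698537345)/118782365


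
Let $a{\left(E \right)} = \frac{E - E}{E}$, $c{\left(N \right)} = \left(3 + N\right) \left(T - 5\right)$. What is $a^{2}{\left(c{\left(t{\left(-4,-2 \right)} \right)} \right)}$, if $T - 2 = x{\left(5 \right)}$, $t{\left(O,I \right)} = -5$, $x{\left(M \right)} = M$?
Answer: $0$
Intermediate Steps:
$T = 7$ ($T = 2 + 5 = 7$)
$c{\left(N \right)} = 6 + 2 N$ ($c{\left(N \right)} = \left(3 + N\right) \left(7 - 5\right) = \left(3 + N\right) 2 = 6 + 2 N$)
$a{\left(E \right)} = 0$ ($a{\left(E \right)} = \frac{0}{E} = 0$)
$a^{2}{\left(c{\left(t{\left(-4,-2 \right)} \right)} \right)} = 0^{2} = 0$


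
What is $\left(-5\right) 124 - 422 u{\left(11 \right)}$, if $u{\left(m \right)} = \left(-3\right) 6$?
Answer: $6976$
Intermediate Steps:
$u{\left(m \right)} = -18$
$\left(-5\right) 124 - 422 u{\left(11 \right)} = \left(-5\right) 124 - -7596 = -620 + 7596 = 6976$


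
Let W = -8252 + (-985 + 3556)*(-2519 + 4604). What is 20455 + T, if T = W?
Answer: 5372738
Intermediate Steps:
W = 5352283 (W = -8252 + 2571*2085 = -8252 + 5360535 = 5352283)
T = 5352283
20455 + T = 20455 + 5352283 = 5372738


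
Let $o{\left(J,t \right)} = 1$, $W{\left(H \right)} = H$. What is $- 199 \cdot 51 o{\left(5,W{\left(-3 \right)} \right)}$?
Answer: $-10149$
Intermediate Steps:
$- 199 \cdot 51 o{\left(5,W{\left(-3 \right)} \right)} = - 199 \cdot 51 \cdot 1 = \left(-199\right) 51 = -10149$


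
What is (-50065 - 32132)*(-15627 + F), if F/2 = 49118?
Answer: -6790211973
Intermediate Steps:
F = 98236 (F = 2*49118 = 98236)
(-50065 - 32132)*(-15627 + F) = (-50065 - 32132)*(-15627 + 98236) = -82197*82609 = -6790211973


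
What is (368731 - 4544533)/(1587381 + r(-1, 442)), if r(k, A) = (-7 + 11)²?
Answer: -4175802/1587397 ≈ -2.6306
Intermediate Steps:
r(k, A) = 16 (r(k, A) = 4² = 16)
(368731 - 4544533)/(1587381 + r(-1, 442)) = (368731 - 4544533)/(1587381 + 16) = -4175802/1587397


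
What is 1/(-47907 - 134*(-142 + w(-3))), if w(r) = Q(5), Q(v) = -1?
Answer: -1/28745 ≈ -3.4789e-5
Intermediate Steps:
w(r) = -1
1/(-47907 - 134*(-142 + w(-3))) = 1/(-47907 - 134*(-142 - 1)) = 1/(-47907 - 134*(-143)) = 1/(-47907 + 19162) = 1/(-28745) = -1/28745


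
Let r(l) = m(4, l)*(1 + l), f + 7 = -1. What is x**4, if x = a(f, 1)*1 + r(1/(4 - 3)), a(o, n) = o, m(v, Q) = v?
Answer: 0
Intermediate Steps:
f = -8 (f = -7 - 1 = -8)
r(l) = 4 + 4*l (r(l) = 4*(1 + l) = 4 + 4*l)
x = 0 (x = -8*1 + (4 + 4/(4 - 3)) = -8 + (4 + 4/1) = -8 + (4 + 4*1) = -8 + (4 + 4) = -8 + 8 = 0)
x**4 = 0**4 = 0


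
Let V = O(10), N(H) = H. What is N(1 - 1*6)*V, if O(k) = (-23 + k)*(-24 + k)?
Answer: -910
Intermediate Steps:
O(k) = (-24 + k)*(-23 + k)
V = 182 (V = 552 + 10² - 47*10 = 552 + 100 - 470 = 182)
N(1 - 1*6)*V = (1 - 1*6)*182 = (1 - 6)*182 = -5*182 = -910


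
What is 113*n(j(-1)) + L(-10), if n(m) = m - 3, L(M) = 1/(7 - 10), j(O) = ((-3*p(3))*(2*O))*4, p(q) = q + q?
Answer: 47798/3 ≈ 15933.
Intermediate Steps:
p(q) = 2*q
j(O) = -144*O (j(O) = ((-6*3)*(2*O))*4 = ((-3*6)*(2*O))*4 = -36*O*4 = -144*O)
L(M) = -⅓ (L(M) = 1/(-3) = -⅓)
n(m) = -3 + m
113*n(j(-1)) + L(-10) = 113*(-3 - 144*(-1)) - ⅓ = 113*(-3 + 144) - ⅓ = 113*141 - ⅓ = 15933 - ⅓ = 47798/3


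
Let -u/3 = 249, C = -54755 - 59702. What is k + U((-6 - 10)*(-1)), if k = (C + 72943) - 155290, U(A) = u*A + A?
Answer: -208740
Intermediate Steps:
C = -114457
u = -747 (u = -3*249 = -747)
U(A) = -746*A (U(A) = -747*A + A = -746*A)
k = -196804 (k = (-114457 + 72943) - 155290 = -41514 - 155290 = -196804)
k + U((-6 - 10)*(-1)) = -196804 - 746*(-6 - 10)*(-1) = -196804 - (-11936)*(-1) = -196804 - 746*16 = -196804 - 11936 = -208740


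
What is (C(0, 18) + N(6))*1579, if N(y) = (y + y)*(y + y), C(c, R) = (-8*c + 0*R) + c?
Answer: 227376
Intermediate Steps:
C(c, R) = -7*c (C(c, R) = (-8*c + 0) + c = -8*c + c = -7*c)
N(y) = 4*y² (N(y) = (2*y)*(2*y) = 4*y²)
(C(0, 18) + N(6))*1579 = (-7*0 + 4*6²)*1579 = (0 + 4*36)*1579 = (0 + 144)*1579 = 144*1579 = 227376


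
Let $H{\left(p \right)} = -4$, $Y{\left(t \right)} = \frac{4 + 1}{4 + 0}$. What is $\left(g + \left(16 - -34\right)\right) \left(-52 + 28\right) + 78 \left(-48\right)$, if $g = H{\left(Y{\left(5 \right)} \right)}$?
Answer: $-4848$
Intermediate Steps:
$Y{\left(t \right)} = \frac{5}{4}$
$g = -4$
$\left(g + \left(16 - -34\right)\right) \left(-52 + 28\right) + 78 \left(-48\right) = \left(-4 + \left(16 - -34\right)\right) \left(-52 + 28\right) + 78 \left(-48\right) = \left(-4 + \left(16 + 34\right)\right) \left(-24\right) - 3744 = \left(-4 + 50\right) \left(-24\right) - 3744 = 46 \left(-24\right) - 3744 = -1104 - 3744 = -4848$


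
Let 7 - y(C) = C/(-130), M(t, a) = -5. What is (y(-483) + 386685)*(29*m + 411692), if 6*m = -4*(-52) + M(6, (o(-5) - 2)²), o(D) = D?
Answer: 124469185561603/780 ≈ 1.5958e+11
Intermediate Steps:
y(C) = 7 + C/130 (y(C) = 7 - C/(-130) = 7 - C*(-1)/130 = 7 - (-1)*C/130 = 7 + C/130)
m = 203/6 (m = (-4*(-52) - 5)/6 = (208 - 5)/6 = (⅙)*203 = 203/6 ≈ 33.833)
(y(-483) + 386685)*(29*m + 411692) = ((7 + (1/130)*(-483)) + 386685)*(29*(203/6) + 411692) = ((7 - 483/130) + 386685)*(5887/6 + 411692) = (427/130 + 386685)*(2476039/6) = (50269477/130)*(2476039/6) = 124469185561603/780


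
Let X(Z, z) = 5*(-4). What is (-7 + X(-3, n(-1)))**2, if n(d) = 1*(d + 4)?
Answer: 729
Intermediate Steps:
n(d) = 4 + d (n(d) = 1*(4 + d) = 4 + d)
X(Z, z) = -20
(-7 + X(-3, n(-1)))**2 = (-7 - 20)**2 = (-27)**2 = 729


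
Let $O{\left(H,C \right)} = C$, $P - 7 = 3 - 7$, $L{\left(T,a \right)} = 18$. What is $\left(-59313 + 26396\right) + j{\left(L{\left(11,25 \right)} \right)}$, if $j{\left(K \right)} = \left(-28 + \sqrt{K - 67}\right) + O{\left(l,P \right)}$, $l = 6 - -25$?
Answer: $-32942 + 7 i \approx -32942.0 + 7.0 i$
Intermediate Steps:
$l = 31$ ($l = 6 + 25 = 31$)
$P = 3$ ($P = 7 + \left(3 - 7\right) = 7 - 4 = 3$)
$j{\left(K \right)} = -25 + \sqrt{-67 + K}$ ($j{\left(K \right)} = \left(-28 + \sqrt{K - 67}\right) + 3 = \left(-28 + \sqrt{-67 + K}\right) + 3 = -25 + \sqrt{-67 + K}$)
$\left(-59313 + 26396\right) + j{\left(L{\left(11,25 \right)} \right)} = \left(-59313 + 26396\right) - \left(25 - \sqrt{-67 + 18}\right) = -32917 - \left(25 - \sqrt{-49}\right) = -32917 - \left(25 - 7 i\right) = -32942 + 7 i$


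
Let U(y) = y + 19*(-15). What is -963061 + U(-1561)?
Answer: -964907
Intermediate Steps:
U(y) = -285 + y (U(y) = y - 285 = -285 + y)
-963061 + U(-1561) = -963061 + (-285 - 1561) = -963061 - 1846 = -964907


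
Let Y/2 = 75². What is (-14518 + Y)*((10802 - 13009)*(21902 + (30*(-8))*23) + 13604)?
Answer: 118110323960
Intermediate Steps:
Y = 11250 (Y = 2*75² = 2*5625 = 11250)
(-14518 + Y)*((10802 - 13009)*(21902 + (30*(-8))*23) + 13604) = (-14518 + 11250)*((10802 - 13009)*(21902 + (30*(-8))*23) + 13604) = -3268*(-2207*(21902 - 240*23) + 13604) = -3268*(-2207*(21902 - 5520) + 13604) = -3268*(-2207*16382 + 13604) = -3268*(-36155074 + 13604) = -3268*(-36141470) = 118110323960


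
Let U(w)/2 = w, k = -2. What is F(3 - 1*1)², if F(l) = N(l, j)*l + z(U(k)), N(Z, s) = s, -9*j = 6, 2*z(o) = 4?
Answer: 4/9 ≈ 0.44444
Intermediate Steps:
U(w) = 2*w
z(o) = 2 (z(o) = (½)*4 = 2)
j = -⅔ (j = -⅑*6 = -⅔ ≈ -0.66667)
F(l) = 2 - 2*l/3 (F(l) = -2*l/3 + 2 = 2 - 2*l/3)
F(3 - 1*1)² = (2 - 2*(3 - 1*1)/3)² = (2 - 2*(3 - 1)/3)² = (2 - ⅔*2)² = (2 - 4/3)² = (⅔)² = 4/9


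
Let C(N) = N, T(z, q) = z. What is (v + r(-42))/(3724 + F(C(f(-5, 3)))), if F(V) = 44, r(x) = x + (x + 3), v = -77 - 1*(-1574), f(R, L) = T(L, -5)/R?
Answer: 59/157 ≈ 0.37580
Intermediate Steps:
f(R, L) = L/R
v = 1497 (v = -77 + 1574 = 1497)
r(x) = 3 + 2*x (r(x) = x + (3 + x) = 3 + 2*x)
(v + r(-42))/(3724 + F(C(f(-5, 3)))) = (1497 + (3 + 2*(-42)))/(3724 + 44) = (1497 + (3 - 84))/3768 = (1497 - 81)*(1/3768) = 1416*(1/3768) = 59/157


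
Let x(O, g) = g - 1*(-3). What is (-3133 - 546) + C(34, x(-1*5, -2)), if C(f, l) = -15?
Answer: -3694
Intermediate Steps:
x(O, g) = 3 + g (x(O, g) = g + 3 = 3 + g)
(-3133 - 546) + C(34, x(-1*5, -2)) = (-3133 - 546) - 15 = -3679 - 15 = -3694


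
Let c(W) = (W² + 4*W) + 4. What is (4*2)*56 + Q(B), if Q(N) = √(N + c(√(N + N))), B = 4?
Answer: 448 + 2*√(4 + 2*√2) ≈ 453.23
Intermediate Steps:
c(W) = 4 + W² + 4*W
Q(N) = √(4 + 3*N + 4*√2*√N) (Q(N) = √(N + (4 + (√(N + N))² + 4*√(N + N))) = √(N + (4 + (√(2*N))² + 4*√(2*N))) = √(N + (4 + (√2*√N)² + 4*(√2*√N))) = √(N + (4 + 2*N + 4*√2*√N)) = √(4 + 3*N + 4*√2*√N))
(4*2)*56 + Q(B) = (4*2)*56 + √(4 + 3*4 + 4*√2*√4) = 8*56 + √(4 + 12 + 4*√2*2) = 448 + √(4 + 12 + 8*√2) = 448 + √(16 + 8*√2)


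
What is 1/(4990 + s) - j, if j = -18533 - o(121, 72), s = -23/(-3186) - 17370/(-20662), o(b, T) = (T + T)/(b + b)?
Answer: 368389727510193581/19876862675923 ≈ 18534.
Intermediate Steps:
o(b, T) = T/b (o(b, T) = (2*T)/((2*b)) = (2*T)*(1/(2*b)) = T/b)
s = 27908023/32914566 (s = -23*(-1/3186) - 17370*(-1/20662) = 23/3186 + 8685/10331 = 27908023/32914566 ≈ 0.84789)
j = -2242565/121 (j = -18533 - 72/121 = -2242565/121 ≈ -18534.)
1/(4990 + s) - j = 1/(4990 + 27908023/32914566) - 1*(-2242565/121) = 1/(164271592363/32914566) + 2242565/121 = 32914566/164271592363 + 2242565/121 = 368389727510193581/19876862675923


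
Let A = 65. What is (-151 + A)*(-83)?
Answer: 7138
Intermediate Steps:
(-151 + A)*(-83) = (-151 + 65)*(-83) = -86*(-83) = 7138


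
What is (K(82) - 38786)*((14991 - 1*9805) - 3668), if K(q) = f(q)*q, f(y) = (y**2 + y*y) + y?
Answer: 1625283132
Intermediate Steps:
f(y) = y + 2*y**2 (f(y) = (y**2 + y**2) + y = 2*y**2 + y = y + 2*y**2)
K(q) = q**2*(1 + 2*q) (K(q) = (q*(1 + 2*q))*q = q**2*(1 + 2*q))
(K(82) - 38786)*((14991 - 1*9805) - 3668) = (82**2*(1 + 2*82) - 38786)*((14991 - 1*9805) - 3668) = (6724*(1 + 164) - 38786)*((14991 - 9805) - 3668) = (6724*165 - 38786)*(5186 - 3668) = (1109460 - 38786)*1518 = 1070674*1518 = 1625283132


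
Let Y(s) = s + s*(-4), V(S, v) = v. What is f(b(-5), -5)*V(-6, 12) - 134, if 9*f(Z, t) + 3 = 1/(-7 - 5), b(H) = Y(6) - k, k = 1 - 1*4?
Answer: -1243/9 ≈ -138.11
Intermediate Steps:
Y(s) = -3*s (Y(s) = s - 4*s = -3*s)
k = -3 (k = 1 - 4 = -3)
b(H) = -15 (b(H) = -3*6 - 1*(-3) = -18 + 3 = -15)
f(Z, t) = -37/108 (f(Z, t) = -1/3 + 1/(9*(-7 - 5)) = -1/3 + (1/9)/(-12) = -1/3 + (1/9)*(-1/12) = -1/3 - 1/108 = -37/108)
f(b(-5), -5)*V(-6, 12) - 134 = -37/108*12 - 134 = -37/9 - 134 = -1243/9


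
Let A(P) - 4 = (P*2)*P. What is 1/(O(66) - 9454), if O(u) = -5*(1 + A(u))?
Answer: -1/53039 ≈ -1.8854e-5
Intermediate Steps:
A(P) = 4 + 2*P² (A(P) = 4 + (P*2)*P = 4 + (2*P)*P = 4 + 2*P²)
O(u) = -25 - 10*u² (O(u) = -5*(1 + (4 + 2*u²)) = -5*(5 + 2*u²) = -25 - 10*u²)
1/(O(66) - 9454) = 1/((-25 - 10*66²) - 9454) = 1/((-25 - 10*4356) - 9454) = 1/((-25 - 43560) - 9454) = 1/(-43585 - 9454) = 1/(-53039) = -1/53039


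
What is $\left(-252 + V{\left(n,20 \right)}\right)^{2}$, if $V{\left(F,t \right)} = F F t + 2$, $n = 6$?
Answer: $220900$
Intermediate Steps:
$V{\left(F,t \right)} = 2 + t F^{2}$ ($V{\left(F,t \right)} = F^{2} t + 2 = t F^{2} + 2 = 2 + t F^{2}$)
$\left(-252 + V{\left(n,20 \right)}\right)^{2} = \left(-252 + \left(2 + 20 \cdot 6^{2}\right)\right)^{2} = \left(-252 + \left(2 + 20 \cdot 36\right)\right)^{2} = \left(-252 + \left(2 + 720\right)\right)^{2} = \left(-252 + 722\right)^{2} = 470^{2} = 220900$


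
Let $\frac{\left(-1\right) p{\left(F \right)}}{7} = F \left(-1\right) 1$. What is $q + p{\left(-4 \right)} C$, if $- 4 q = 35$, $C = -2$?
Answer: $\frac{189}{4} \approx 47.25$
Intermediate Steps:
$p{\left(F \right)} = 7 F$ ($p{\left(F \right)} = - 7 F \left(-1\right) 1 = - 7 - F 1 = - 7 \left(- F\right) = 7 F$)
$q = - \frac{35}{4}$ ($q = \left(- \frac{1}{4}\right) 35 = - \frac{35}{4} \approx -8.75$)
$q + p{\left(-4 \right)} C = - \frac{35}{4} + 7 \left(-4\right) \left(-2\right) = - \frac{35}{4} - -56 = - \frac{35}{4} + 56 = \frac{189}{4}$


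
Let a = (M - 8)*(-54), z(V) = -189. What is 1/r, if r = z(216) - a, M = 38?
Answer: 1/1431 ≈ 0.00069881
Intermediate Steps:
a = -1620 (a = (38 - 8)*(-54) = 30*(-54) = -1620)
r = 1431 (r = -189 - 1*(-1620) = -189 + 1620 = 1431)
1/r = 1/1431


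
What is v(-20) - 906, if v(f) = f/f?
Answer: -905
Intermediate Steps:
v(f) = 1
v(-20) - 906 = 1 - 906 = -905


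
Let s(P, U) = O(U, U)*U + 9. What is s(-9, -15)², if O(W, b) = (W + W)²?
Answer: 182007081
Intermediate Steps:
O(W, b) = 4*W² (O(W, b) = (2*W)² = 4*W²)
s(P, U) = 9 + 4*U³ (s(P, U) = (4*U²)*U + 9 = 4*U³ + 9 = 9 + 4*U³)
s(-9, -15)² = (9 + 4*(-15)³)² = (9 + 4*(-3375))² = (9 - 13500)² = (-13491)² = 182007081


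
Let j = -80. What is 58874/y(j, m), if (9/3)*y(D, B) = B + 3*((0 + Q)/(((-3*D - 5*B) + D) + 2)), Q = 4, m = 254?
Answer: 48924294/70355 ≈ 695.39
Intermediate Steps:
y(D, B) = 4/(2 - 5*B - 2*D) + B/3 (y(D, B) = (B + 3*((0 + 4)/(((-3*D - 5*B) + D) + 2)))/3 = (B + 3*(4/(((-5*B - 3*D) + D) + 2)))/3 = (B + 3*(4/((-5*B - 2*D) + 2)))/3 = (B + 3*(4/(2 - 5*B - 2*D)))/3 = (B + 12/(2 - 5*B - 2*D))/3 = 4/(2 - 5*B - 2*D) + B/3)
58874/y(j, m) = 58874/(((-12 - 2*254 + 5*254² + 2*254*(-80))/(3*(-2 + 2*(-80) + 5*254)))) = 58874/(((-12 - 508 + 5*64516 - 40640)/(3*(-2 - 160 + 1270)))) = 58874/(((⅓)*(-12 - 508 + 322580 - 40640)/1108)) = 58874/(((⅓)*(1/1108)*281420)) = 58874/(70355/831) = 58874*(831/70355) = 48924294/70355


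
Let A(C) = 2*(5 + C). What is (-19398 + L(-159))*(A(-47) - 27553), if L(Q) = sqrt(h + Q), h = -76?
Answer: 536102526 - 27637*I*sqrt(235) ≈ 5.361e+8 - 4.2367e+5*I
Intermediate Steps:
A(C) = 10 + 2*C
L(Q) = sqrt(-76 + Q)
(-19398 + L(-159))*(A(-47) - 27553) = (-19398 + sqrt(-76 - 159))*((10 + 2*(-47)) - 27553) = (-19398 + sqrt(-235))*((10 - 94) - 27553) = (-19398 + I*sqrt(235))*(-84 - 27553) = (-19398 + I*sqrt(235))*(-27637) = 536102526 - 27637*I*sqrt(235)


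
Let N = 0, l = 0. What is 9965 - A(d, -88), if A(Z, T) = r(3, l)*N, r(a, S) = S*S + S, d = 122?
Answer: 9965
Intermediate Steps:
r(a, S) = S + S² (r(a, S) = S² + S = S + S²)
A(Z, T) = 0 (A(Z, T) = (0*(1 + 0))*0 = (0*1)*0 = 0*0 = 0)
9965 - A(d, -88) = 9965 - 1*0 = 9965 + 0 = 9965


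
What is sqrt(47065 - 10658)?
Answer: 7*sqrt(743) ≈ 190.81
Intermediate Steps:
sqrt(47065 - 10658) = sqrt(36407) = 7*sqrt(743)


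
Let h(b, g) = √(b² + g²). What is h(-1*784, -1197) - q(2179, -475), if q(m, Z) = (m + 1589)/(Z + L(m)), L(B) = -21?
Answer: 471/62 + 7*√41785 ≈ 1438.5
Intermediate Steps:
q(m, Z) = (1589 + m)/(-21 + Z) (q(m, Z) = (m + 1589)/(Z - 21) = (1589 + m)/(-21 + Z))
h(-1*784, -1197) - q(2179, -475) = √((-1*784)² + (-1197)²) - (1589 + 2179)/(-21 - 475) = √((-784)² + 1432809) - 3768/(-496) = √(614656 + 1432809) - (-1)*3768/496 = √2047465 - 1*(-471/62) = 7*√41785 + 471/62 = 471/62 + 7*√41785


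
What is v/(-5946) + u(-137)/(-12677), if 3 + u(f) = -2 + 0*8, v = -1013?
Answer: 12871531/75377442 ≈ 0.17076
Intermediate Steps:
u(f) = -5 (u(f) = -3 + (-2 + 0*8) = -3 + (-2 + 0) = -3 - 2 = -5)
v/(-5946) + u(-137)/(-12677) = -1013/(-5946) - 5/(-12677) = -1013*(-1/5946) - 5*(-1/12677) = 1013/5946 + 5/12677 = 12871531/75377442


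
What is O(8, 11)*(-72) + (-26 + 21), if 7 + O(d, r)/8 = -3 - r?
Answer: 12091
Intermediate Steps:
O(d, r) = -80 - 8*r (O(d, r) = -56 + 8*(-3 - r) = -56 + (-24 - 8*r) = -80 - 8*r)
O(8, 11)*(-72) + (-26 + 21) = (-80 - 8*11)*(-72) + (-26 + 21) = (-80 - 88)*(-72) - 5 = -168*(-72) - 5 = 12096 - 5 = 12091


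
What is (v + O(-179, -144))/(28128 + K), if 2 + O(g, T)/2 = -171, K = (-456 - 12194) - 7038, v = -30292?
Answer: -15319/4220 ≈ -3.6301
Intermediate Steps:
K = -19688 (K = -12650 - 7038 = -19688)
O(g, T) = -346 (O(g, T) = -4 + 2*(-171) = -4 - 342 = -346)
(v + O(-179, -144))/(28128 + K) = (-30292 - 346)/(28128 - 19688) = -30638/8440 = -30638*1/8440 = -15319/4220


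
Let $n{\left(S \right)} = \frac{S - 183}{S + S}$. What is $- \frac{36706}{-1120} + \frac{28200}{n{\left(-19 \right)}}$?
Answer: $\frac{301901653}{56560} \approx 5337.7$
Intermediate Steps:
$n{\left(S \right)} = \frac{-183 + S}{2 S}$
$- \frac{36706}{-1120} + \frac{28200}{n{\left(-19 \right)}} = - \frac{36706}{-1120} + \frac{28200}{\frac{1}{2} \frac{1}{-19} \left(-183 - 19\right)} = \left(-36706\right) \left(- \frac{1}{1120}\right) + \frac{28200}{\frac{1}{2} \left(- \frac{1}{19}\right) \left(-202\right)} = \frac{18353}{560} + \frac{28200}{\frac{101}{19}} = \frac{18353}{560} + 28200 \cdot \frac{19}{101} = \frac{18353}{560} + \frac{535800}{101} = \frac{301901653}{56560}$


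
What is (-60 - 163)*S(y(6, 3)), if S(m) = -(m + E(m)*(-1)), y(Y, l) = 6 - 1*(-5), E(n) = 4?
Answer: 1561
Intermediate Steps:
y(Y, l) = 11 (y(Y, l) = 6 + 5 = 11)
S(m) = 4 - m (S(m) = -(m + 4*(-1)) = -(m - 4) = -(-4 + m) = 4 - m)
(-60 - 163)*S(y(6, 3)) = (-60 - 163)*(4 - 1*11) = -223*(4 - 11) = -223*(-7) = 1561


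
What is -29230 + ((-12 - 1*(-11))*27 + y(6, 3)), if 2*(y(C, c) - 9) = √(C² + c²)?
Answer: -29248 + 3*√5/2 ≈ -29245.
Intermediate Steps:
y(C, c) = 9 + √(C² + c²)/2
-29230 + ((-12 - 1*(-11))*27 + y(6, 3)) = -29230 + ((-12 - 1*(-11))*27 + (9 + √(6² + 3²)/2)) = -29230 + ((-12 + 11)*27 + (9 + √(36 + 9)/2)) = -29230 + (-1*27 + (9 + √45/2)) = -29230 + (-27 + (9 + (3*√5)/2)) = -29230 + (-27 + (9 + 3*√5/2)) = -29230 + (-18 + 3*√5/2) = -29248 + 3*√5/2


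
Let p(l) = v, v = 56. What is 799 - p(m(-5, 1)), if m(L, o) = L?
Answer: 743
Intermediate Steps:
p(l) = 56
799 - p(m(-5, 1)) = 799 - 1*56 = 799 - 56 = 743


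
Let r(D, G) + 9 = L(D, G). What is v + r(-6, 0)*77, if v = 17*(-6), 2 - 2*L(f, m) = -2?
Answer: -641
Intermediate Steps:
L(f, m) = 2 (L(f, m) = 1 - 1/2*(-2) = 1 + 1 = 2)
r(D, G) = -7 (r(D, G) = -9 + 2 = -7)
v = -102
v + r(-6, 0)*77 = -102 - 7*77 = -102 - 539 = -641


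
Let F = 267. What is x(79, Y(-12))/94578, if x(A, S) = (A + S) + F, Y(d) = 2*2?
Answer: 175/47289 ≈ 0.0037006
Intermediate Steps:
Y(d) = 4
x(A, S) = 267 + A + S (x(A, S) = (A + S) + 267 = 267 + A + S)
x(79, Y(-12))/94578 = (267 + 79 + 4)/94578 = 350*(1/94578) = 175/47289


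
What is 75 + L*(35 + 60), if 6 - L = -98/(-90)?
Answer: 4874/9 ≈ 541.56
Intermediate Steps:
L = 221/45 (L = 6 - (-98)/(-90) = 6 - (-98)*(-1)/90 = 6 - 1*49/45 = 6 - 49/45 = 221/45 ≈ 4.9111)
75 + L*(35 + 60) = 75 + 221*(35 + 60)/45 = 75 + (221/45)*95 = 75 + 4199/9 = 4874/9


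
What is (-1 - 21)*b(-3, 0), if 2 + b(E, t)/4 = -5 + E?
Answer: 880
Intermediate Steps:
b(E, t) = -28 + 4*E (b(E, t) = -8 + 4*(-5 + E) = -8 + (-20 + 4*E) = -28 + 4*E)
(-1 - 21)*b(-3, 0) = (-1 - 21)*(-28 + 4*(-3)) = -22*(-28 - 12) = -22*(-40) = 880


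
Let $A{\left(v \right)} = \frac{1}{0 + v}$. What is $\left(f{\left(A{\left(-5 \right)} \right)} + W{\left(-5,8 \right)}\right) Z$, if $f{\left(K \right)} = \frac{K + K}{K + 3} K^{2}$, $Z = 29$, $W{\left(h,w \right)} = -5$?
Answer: $- \frac{25404}{175} \approx -145.17$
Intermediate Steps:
$A{\left(v \right)} = \frac{1}{v}$
$f{\left(K \right)} = \frac{2 K^{3}}{3 + K}$ ($f{\left(K \right)} = \frac{2 K}{3 + K} K^{2} = \frac{2 K^{3}}{3 + K}$)
$\left(f{\left(A{\left(-5 \right)} \right)} + W{\left(-5,8 \right)}\right) Z = \left(\frac{2 \left(\frac{1}{-5}\right)^{3}}{3 + \frac{1}{-5}} - 5\right) 29 = \left(\frac{2 \left(- \frac{1}{5}\right)^{3}}{3 - \frac{1}{5}} - 5\right) 29 = \left(2 \left(- \frac{1}{125}\right) \frac{1}{\frac{14}{5}} - 5\right) 29 = \left(2 \left(- \frac{1}{125}\right) \frac{5}{14} - 5\right) 29 = \left(- \frac{1}{175} - 5\right) 29 = \left(- \frac{876}{175}\right) 29 = - \frac{25404}{175}$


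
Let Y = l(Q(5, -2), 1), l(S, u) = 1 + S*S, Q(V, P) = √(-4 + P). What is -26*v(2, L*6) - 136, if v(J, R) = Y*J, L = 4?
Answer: 124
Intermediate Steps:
l(S, u) = 1 + S²
Y = -5 (Y = 1 + (√(-4 - 2))² = 1 + (√(-6))² = 1 + (I*√6)² = 1 - 6 = -5)
v(J, R) = -5*J
-26*v(2, L*6) - 136 = -(-130)*2 - 136 = -26*(-10) - 136 = 260 - 136 = 124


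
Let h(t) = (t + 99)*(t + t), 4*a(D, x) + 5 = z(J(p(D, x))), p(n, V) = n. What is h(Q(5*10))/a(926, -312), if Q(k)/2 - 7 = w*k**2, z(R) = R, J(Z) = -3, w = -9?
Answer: -2019286582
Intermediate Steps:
Q(k) = 14 - 18*k**2 (Q(k) = 14 + 2*(-9*k**2) = 14 - 18*k**2)
a(D, x) = -2 (a(D, x) = -5/4 + (1/4)*(-3) = -5/4 - 3/4 = -2)
h(t) = 2*t*(99 + t) (h(t) = (99 + t)*(2*t) = 2*t*(99 + t))
h(Q(5*10))/a(926, -312) = (2*(14 - 18*(5*10)**2)*(99 + (14 - 18*(5*10)**2)))/(-2) = (2*(14 - 18*50**2)*(99 + (14 - 18*50**2)))*(-1/2) = (2*(14 - 18*2500)*(99 + (14 - 18*2500)))*(-1/2) = (2*(14 - 45000)*(99 + (14 - 45000)))*(-1/2) = (2*(-44986)*(99 - 44986))*(-1/2) = (2*(-44986)*(-44887))*(-1/2) = 4038573164*(-1/2) = -2019286582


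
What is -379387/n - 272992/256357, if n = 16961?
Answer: -101888730471/4348071077 ≈ -23.433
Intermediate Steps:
-379387/n - 272992/256357 = -379387/16961 - 272992/256357 = -101888730471/4348071077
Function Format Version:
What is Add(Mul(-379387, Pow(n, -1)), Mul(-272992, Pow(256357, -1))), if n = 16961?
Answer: Rational(-101888730471, 4348071077) ≈ -23.433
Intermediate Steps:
Add(Mul(-379387, Pow(n, -1)), Mul(-272992, Pow(256357, -1))) = Add(Mul(-379387, Pow(16961, -1)), Mul(-272992, Pow(256357, -1))) = Add(Mul(-379387, Rational(1, 16961)), Mul(-272992, Rational(1, 256357))) = Add(Rational(-379387, 16961), Rational(-272992, 256357)) = Rational(-101888730471, 4348071077)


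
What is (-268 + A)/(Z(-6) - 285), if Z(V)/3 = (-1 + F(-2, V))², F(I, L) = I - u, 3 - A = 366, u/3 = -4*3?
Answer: -631/2982 ≈ -0.21160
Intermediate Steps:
u = -36 (u = 3*(-4*3) = 3*(-12) = -36)
A = -363 (A = 3 - 1*366 = 3 - 366 = -363)
F(I, L) = 36 + I (F(I, L) = I - 1*(-36) = I + 36 = 36 + I)
Z(V) = 3267 (Z(V) = 3*(-1 + (36 - 2))² = 3*(-1 + 34)² = 3*33² = 3*1089 = 3267)
(-268 + A)/(Z(-6) - 285) = (-268 - 363)/(3267 - 285) = -631/2982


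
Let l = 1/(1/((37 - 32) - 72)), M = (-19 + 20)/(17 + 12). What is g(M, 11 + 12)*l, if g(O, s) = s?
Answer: -1541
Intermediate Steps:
M = 1/29 ≈ 0.034483
l = -67 (l = 1/(1/(5 - 72)) = 1/(1/(-67)) = 1/(-1/67) = -67)
g(M, 11 + 12)*l = (11 + 12)*(-67) = 23*(-67) = -1541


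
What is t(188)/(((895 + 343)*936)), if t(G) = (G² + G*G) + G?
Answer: 1363/22284 ≈ 0.061165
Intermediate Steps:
t(G) = G + 2*G² (t(G) = (G² + G²) + G = 2*G² + G = G + 2*G²)
t(188)/(((895 + 343)*936)) = (188*(1 + 2*188))/(((895 + 343)*936)) = (188*(1 + 376))/((1238*936)) = (188*377)/1158768 = 70876*(1/1158768) = 1363/22284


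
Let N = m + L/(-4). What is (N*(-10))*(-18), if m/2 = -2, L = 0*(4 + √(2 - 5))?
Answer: -720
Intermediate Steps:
L = 0 (L = 0*(4 + √(-3)) = 0*(4 + I*√3) = 0)
m = -4 (m = 2*(-2) = -4)
N = -4 (N = -4 + 0/(-4) = -4 + 0*(-¼) = -4 + 0 = -4)
(N*(-10))*(-18) = -4*(-10)*(-18) = 40*(-18) = -720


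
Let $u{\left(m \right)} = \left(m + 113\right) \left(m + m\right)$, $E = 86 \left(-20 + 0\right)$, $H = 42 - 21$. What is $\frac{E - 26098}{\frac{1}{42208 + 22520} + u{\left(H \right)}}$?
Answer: $- \frac{1800603504}{364289185} \approx -4.9428$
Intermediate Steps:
$H = 21$
$E = -1720$ ($E = 86 \left(-20\right) = -1720$)
$u{\left(m \right)} = 2 m \left(113 + m\right)$ ($u{\left(m \right)} = \left(113 + m\right) 2 m = 2 m \left(113 + m\right)$)
$\frac{E - 26098}{\frac{1}{42208 + 22520} + u{\left(H \right)}} = \frac{-1720 - 26098}{\frac{1}{42208 + 22520} + 2 \cdot 21 \left(113 + 21\right)} = - \frac{27818}{\frac{1}{64728} + 2 \cdot 21 \cdot 134} = - \frac{27818}{\frac{1}{64728} + 5628} = - \frac{27818}{\frac{364289185}{64728}} = \left(-27818\right) \frac{64728}{364289185} = - \frac{1800603504}{364289185}$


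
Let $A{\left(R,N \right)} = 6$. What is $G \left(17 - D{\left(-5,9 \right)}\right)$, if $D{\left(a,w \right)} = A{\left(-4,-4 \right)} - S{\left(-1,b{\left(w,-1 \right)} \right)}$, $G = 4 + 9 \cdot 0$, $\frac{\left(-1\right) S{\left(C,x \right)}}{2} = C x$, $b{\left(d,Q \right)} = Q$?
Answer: $36$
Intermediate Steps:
$S{\left(C,x \right)} = - 2 C x$
$G = 4$ ($G = 4 + 0 = 4$)
$D{\left(a,w \right)} = 8$ ($D{\left(a,w \right)} = 6 - \left(-2\right) \left(-1\right) \left(-1\right) = 6 - -2 = 6 + 2 = 8$)
$G \left(17 - D{\left(-5,9 \right)}\right) = 4 \left(17 - 8\right) = 4 \cdot 9 = 36$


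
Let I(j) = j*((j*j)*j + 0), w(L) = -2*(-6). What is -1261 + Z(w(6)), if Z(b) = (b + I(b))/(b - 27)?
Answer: -13221/5 ≈ -2644.2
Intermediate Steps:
w(L) = 12
I(j) = j⁴ (I(j) = j*(j²*j + 0) = j*(j³ + 0) = j*j³ = j⁴)
Z(b) = (b + b⁴)/(-27 + b) (Z(b) = (b + b⁴)/(b - 27) = (b + b⁴)/(-27 + b))
-1261 + Z(w(6)) = -1261 + (12 + 12⁴)/(-27 + 12) = -1261 + (12 + 20736)/(-15) = -1261 - 1/15*20748 = -1261 - 6916/5 = -13221/5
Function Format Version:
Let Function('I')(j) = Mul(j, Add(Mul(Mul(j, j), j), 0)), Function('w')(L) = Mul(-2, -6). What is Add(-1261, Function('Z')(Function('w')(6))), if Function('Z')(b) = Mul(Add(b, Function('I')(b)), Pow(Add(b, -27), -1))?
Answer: Rational(-13221, 5) ≈ -2644.2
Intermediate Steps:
Function('w')(L) = 12
Function('I')(j) = Pow(j, 4) (Function('I')(j) = Mul(j, Add(Mul(Pow(j, 2), j), 0)) = Mul(j, Add(Pow(j, 3), 0)) = Mul(j, Pow(j, 3)) = Pow(j, 4))
Function('Z')(b) = Mul(Pow(Add(-27, b), -1), Add(b, Pow(b, 4))) (Function('Z')(b) = Mul(Add(b, Pow(b, 4)), Pow(Add(b, -27), -1)) = Mul(Add(b, Pow(b, 4)), Pow(Add(-27, b), -1)) = Mul(Pow(Add(-27, b), -1), Add(b, Pow(b, 4))))
Add(-1261, Function('Z')(Function('w')(6))) = Add(-1261, Mul(Pow(Add(-27, 12), -1), Add(12, Pow(12, 4)))) = Add(-1261, Mul(Pow(-15, -1), Add(12, 20736))) = Add(-1261, Mul(Rational(-1, 15), 20748)) = Add(-1261, Rational(-6916, 5)) = Rational(-13221, 5)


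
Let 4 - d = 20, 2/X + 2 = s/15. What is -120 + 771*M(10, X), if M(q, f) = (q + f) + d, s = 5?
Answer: -28356/5 ≈ -5671.2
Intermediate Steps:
X = -6/5 (X = 2/(-2 + 5/15) = 2/(-2 + 5*(1/15)) = 2/(-2 + 1/3) = 2/(-5/3) = 2*(-3/5) = -6/5 ≈ -1.2000)
d = -16 (d = 4 - 1*20 = 4 - 20 = -16)
M(q, f) = -16 + f + q (M(q, f) = (q + f) - 16 = (f + q) - 16 = -16 + f + q)
-120 + 771*M(10, X) = -120 + 771*(-16 - 6/5 + 10) = -120 + 771*(-36/5) = -120 - 27756/5 = -28356/5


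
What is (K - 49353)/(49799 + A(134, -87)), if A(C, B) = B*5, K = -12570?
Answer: -61923/49364 ≈ -1.2544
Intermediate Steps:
A(C, B) = 5*B
(K - 49353)/(49799 + A(134, -87)) = (-12570 - 49353)/(49799 + 5*(-87)) = -61923/(49799 - 435) = -61923/49364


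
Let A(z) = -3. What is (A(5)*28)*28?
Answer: -2352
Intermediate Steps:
(A(5)*28)*28 = -3*28*28 = -84*28 = -2352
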